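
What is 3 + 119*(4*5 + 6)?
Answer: 3097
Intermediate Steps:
3 + 119*(4*5 + 6) = 3 + 119*(20 + 6) = 3 + 119*26 = 3 + 3094 = 3097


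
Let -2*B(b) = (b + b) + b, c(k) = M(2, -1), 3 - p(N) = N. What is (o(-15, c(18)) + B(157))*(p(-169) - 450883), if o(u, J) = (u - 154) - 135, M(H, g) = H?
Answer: 486317169/2 ≈ 2.4316e+8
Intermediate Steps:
p(N) = 3 - N
c(k) = 2
B(b) = -3*b/2 (B(b) = -((b + b) + b)/2 = -(2*b + b)/2 = -3*b/2)
o(u, J) = -289 + u (o(u, J) = (-154 + u) - 135 = -289 + u)
(o(-15, c(18)) + B(157))*(p(-169) - 450883) = ((-289 - 15) - 3/2*157)*((3 - 1*(-169)) - 450883) = (-304 - 471/2)*((3 + 169) - 450883) = -1079*(172 - 450883)/2 = -1079/2*(-450711) = 486317169/2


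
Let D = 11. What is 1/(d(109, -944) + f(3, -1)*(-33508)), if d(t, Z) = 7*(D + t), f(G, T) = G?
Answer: -1/99684 ≈ -1.0032e-5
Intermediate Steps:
d(t, Z) = 77 + 7*t (d(t, Z) = 7*(11 + t) = 77 + 7*t)
1/(d(109, -944) + f(3, -1)*(-33508)) = 1/((77 + 7*109) + 3*(-33508)) = 1/((77 + 763) - 100524) = 1/(840 - 100524) = 1/(-99684) = -1/99684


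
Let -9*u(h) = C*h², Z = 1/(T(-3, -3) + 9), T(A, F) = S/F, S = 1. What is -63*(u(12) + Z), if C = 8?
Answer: 209475/26 ≈ 8056.7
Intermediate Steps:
T(A, F) = 1/F
Z = 3/26 (Z = 1/(1/(-3) + 9) = 1/(-⅓ + 9) = 1/(26/3) = 3/26 ≈ 0.11538)
u(h) = -8*h²/9
-63*(u(12) + Z) = -63*(-8/9*12² + 3/26) = -63*(-8/9*144 + 3/26) = -63*(-128 + 3/26) = -63*(-3325/26) = 209475/26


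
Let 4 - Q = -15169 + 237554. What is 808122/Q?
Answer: -269374/74127 ≈ -3.6340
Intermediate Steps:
Q = -222381 (Q = 4 - (-15169 + 237554) = 4 - 1*222385 = 4 - 222385 = -222381)
808122/Q = 808122/(-222381) = 808122*(-1/222381) = -269374/74127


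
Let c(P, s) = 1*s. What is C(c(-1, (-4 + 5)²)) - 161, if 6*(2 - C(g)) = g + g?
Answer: -478/3 ≈ -159.33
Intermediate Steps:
c(P, s) = s
C(g) = 2 - g/3 (C(g) = 2 - (g + g)/6 = 2 - g/3)
C(c(-1, (-4 + 5)²)) - 161 = (2 - (-4 + 5)²/3) - 161 = (2 - ⅓*1²) - 161 = (2 - ⅓*1) - 161 = (2 - ⅓) - 161 = 5/3 - 161 = -478/3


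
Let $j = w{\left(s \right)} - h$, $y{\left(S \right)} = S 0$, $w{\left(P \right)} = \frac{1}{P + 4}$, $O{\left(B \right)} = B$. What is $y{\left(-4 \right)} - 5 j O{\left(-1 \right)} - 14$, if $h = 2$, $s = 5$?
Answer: $-14$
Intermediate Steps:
$w{\left(P \right)} = \frac{1}{4 + P}$
$y{\left(S \right)} = 0$
$j = - \frac{17}{9}$ ($j = \frac{1}{4 + 5} - 2 = \frac{1}{9} - 2 = - \frac{17}{9} \approx -1.8889$)
$y{\left(-4 \right)} - 5 j O{\left(-1 \right)} - 14 = 0 \left(-5\right) \left(- \frac{17}{9}\right) \left(-1\right) - 14 = 0 \cdot \frac{85}{9} \left(-1\right) - 14 = 0 \left(- \frac{85}{9}\right) - 14 = 0 - 14 = -14$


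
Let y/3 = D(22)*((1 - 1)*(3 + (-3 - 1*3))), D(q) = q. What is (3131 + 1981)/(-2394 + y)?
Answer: -284/133 ≈ -2.1353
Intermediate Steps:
y = 0 (y = 3*(22*((1 - 1)*(3 + (-3 - 1*3)))) = 3*(22*(0*(3 + (-3 - 3)))) = 3*(22*(0*(3 - 6))) = 3*(22*(0*(-3))) = 3*(22*0) = 3*0 = 0)
(3131 + 1981)/(-2394 + y) = (3131 + 1981)/(-2394 + 0) = 5112/(-2394) = 5112*(-1/2394) = -284/133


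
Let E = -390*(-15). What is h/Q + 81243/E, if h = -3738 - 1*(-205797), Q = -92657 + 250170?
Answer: 1553208201/102383450 ≈ 15.171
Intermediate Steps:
Q = 157513
h = 202059 (h = -3738 + 205797 = 202059)
E = 5850
h/Q + 81243/E = 202059/157513 + 81243/5850 = 202059*(1/157513) + 81243*(1/5850) = 202059/157513 + 9027/650 = 1553208201/102383450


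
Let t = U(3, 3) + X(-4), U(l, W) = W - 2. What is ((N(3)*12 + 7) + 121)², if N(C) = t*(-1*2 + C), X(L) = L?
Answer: 8464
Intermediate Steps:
U(l, W) = -2 + W
t = -3 (t = (-2 + 3) - 4 = 1 - 4 = -3)
N(C) = 6 - 3*C (N(C) = -3*(-1*2 + C) = -3*(-2 + C) = 6 - 3*C)
((N(3)*12 + 7) + 121)² = (((6 - 3*3)*12 + 7) + 121)² = (((6 - 9)*12 + 7) + 121)² = ((-3*12 + 7) + 121)² = ((-36 + 7) + 121)² = (-29 + 121)² = 92² = 8464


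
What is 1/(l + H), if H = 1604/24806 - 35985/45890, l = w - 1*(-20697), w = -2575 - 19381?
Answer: -113834734/143399833741 ≈ -0.00079383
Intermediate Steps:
w = -21956
l = -1259 (l = -21956 - 1*(-20697) = -21956 + 20697 = -1259)
H = -81903635/113834734 (H = 1604*(1/24806) - 35985*1/45890 = 802/12403 - 7197/9178 = -81903635/113834734 ≈ -0.71950)
1/(l + H) = 1/(-1259 - 81903635/113834734) = 1/(-143399833741/113834734) = -113834734/143399833741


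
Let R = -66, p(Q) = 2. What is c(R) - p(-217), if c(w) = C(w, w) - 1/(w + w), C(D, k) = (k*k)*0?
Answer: -263/132 ≈ -1.9924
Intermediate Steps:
C(D, k) = 0 (C(D, k) = k²*0 = 0)
c(w) = -1/(2*w) (c(w) = 0 - 1/(w + w) = 0 - 1/(2*w) = -1/(2*w))
c(R) - p(-217) = -½/(-66) - 1*2 = -½*(-1/66) - 2 = 1/132 - 2 = -263/132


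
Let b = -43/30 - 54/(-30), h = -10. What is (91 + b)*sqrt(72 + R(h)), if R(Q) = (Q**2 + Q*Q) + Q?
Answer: 2741*sqrt(262)/30 ≈ 1478.9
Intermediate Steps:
R(Q) = Q + 2*Q**2 (R(Q) = (Q**2 + Q**2) + Q = 2*Q**2 + Q = Q + 2*Q**2)
b = 11/30 (b = -43*1/30 - 54*(-1/30) = -43/30 + 9/5 = 11/30 ≈ 0.36667)
(91 + b)*sqrt(72 + R(h)) = (91 + 11/30)*sqrt(72 - 10*(1 + 2*(-10))) = 2741*sqrt(72 - 10*(1 - 20))/30 = 2741*sqrt(72 - 10*(-19))/30 = 2741*sqrt(72 + 190)/30 = 2741*sqrt(262)/30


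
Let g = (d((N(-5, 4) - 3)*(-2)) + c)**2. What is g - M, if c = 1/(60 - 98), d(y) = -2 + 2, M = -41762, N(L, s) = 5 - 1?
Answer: 60304329/1444 ≈ 41762.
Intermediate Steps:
N(L, s) = 4
d(y) = 0
c = -1/38 (c = 1/(-38) = -1/38 ≈ -0.026316)
g = 1/1444 (g = (0 - 1/38)**2 = (-1/38)**2 = 1/1444 ≈ 0.00069252)
g - M = 1/1444 - 1*(-41762) = 1/1444 + 41762 = 60304329/1444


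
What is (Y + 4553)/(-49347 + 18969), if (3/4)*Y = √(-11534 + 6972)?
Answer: -4553/30378 - 2*I*√4562/45567 ≈ -0.14988 - 0.0029645*I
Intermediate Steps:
Y = 4*I*√4562/3 (Y = 4*√(-11534 + 6972)/3 = 4*√(-4562)/3 = 4*(I*√4562)/3 = 4*I*√4562/3 ≈ 90.057*I)
(Y + 4553)/(-49347 + 18969) = (4*I*√4562/3 + 4553)/(-49347 + 18969) = (4553 + 4*I*√4562/3)/(-30378) = (4553 + 4*I*√4562/3)*(-1/30378) = -4553/30378 - 2*I*√4562/45567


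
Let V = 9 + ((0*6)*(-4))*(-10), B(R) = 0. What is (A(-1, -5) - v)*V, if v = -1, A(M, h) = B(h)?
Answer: 9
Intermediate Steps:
A(M, h) = 0
V = 9 (V = 9 + (0*(-4))*(-10) = 9 + 0*(-10) = 9 + 0 = 9)
(A(-1, -5) - v)*V = (0 - 1*(-1))*9 = (0 + 1)*9 = 1*9 = 9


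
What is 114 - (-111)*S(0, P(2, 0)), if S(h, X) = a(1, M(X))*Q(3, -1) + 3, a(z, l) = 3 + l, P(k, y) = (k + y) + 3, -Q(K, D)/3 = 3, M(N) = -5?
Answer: 2445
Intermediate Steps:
Q(K, D) = -9 (Q(K, D) = -3*3 = -9)
P(k, y) = 3 + k + y
S(h, X) = 21 (S(h, X) = (3 - 5)*(-9) + 3 = -2*(-9) + 3 = 18 + 3 = 21)
114 - (-111)*S(0, P(2, 0)) = 114 - (-111)*21 = 114 - 111*(-21) = 114 + 2331 = 2445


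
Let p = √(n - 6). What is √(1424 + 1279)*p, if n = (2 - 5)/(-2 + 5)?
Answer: I*√18921 ≈ 137.55*I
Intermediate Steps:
n = -1 (n = -3/3 = -3*⅓ = -1)
p = I*√7 (p = √(-1 - 6) = √(-7) = I*√7 ≈ 2.6458*I)
√(1424 + 1279)*p = √(1424 + 1279)*(I*√7) = √2703*(I*√7) = I*√18921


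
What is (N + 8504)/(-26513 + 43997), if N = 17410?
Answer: 4319/2914 ≈ 1.4822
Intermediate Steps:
(N + 8504)/(-26513 + 43997) = (17410 + 8504)/(-26513 + 43997) = 25914/17484 = 25914*(1/17484) = 4319/2914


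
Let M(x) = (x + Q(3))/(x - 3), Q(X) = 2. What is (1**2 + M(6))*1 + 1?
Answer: 14/3 ≈ 4.6667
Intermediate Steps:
M(x) = (2 + x)/(-3 + x) (M(x) = (x + 2)/(x - 3) = (2 + x)/(-3 + x))
(1**2 + M(6))*1 + 1 = (1**2 + (2 + 6)/(-3 + 6))*1 + 1 = (1 + 8/3)*1 + 1 = (11/3)*1 + 1 = 11/3 + 1 = 14/3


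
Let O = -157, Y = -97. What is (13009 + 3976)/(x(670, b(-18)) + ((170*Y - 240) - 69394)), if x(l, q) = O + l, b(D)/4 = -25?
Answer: -16985/85611 ≈ -0.19840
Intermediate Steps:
b(D) = -100 (b(D) = 4*(-25) = -100)
x(l, q) = -157 + l
(13009 + 3976)/(x(670, b(-18)) + ((170*Y - 240) - 69394)) = (13009 + 3976)/((-157 + 670) + ((170*(-97) - 240) - 69394)) = 16985/(513 + ((-16490 - 240) - 69394)) = 16985/(513 + (-16730 - 69394)) = 16985/(513 - 86124) = 16985/(-85611) = 16985*(-1/85611) = -16985/85611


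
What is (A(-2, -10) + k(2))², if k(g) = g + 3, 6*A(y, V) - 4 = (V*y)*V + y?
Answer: 784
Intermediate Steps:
A(y, V) = ⅔ + y/6 + y*V²/6 (A(y, V) = ⅔ + ((V*y)*V + y)/6 = ⅔ + (y*V² + y)/6 = ⅔ + (y + y*V²)/6 = ⅔ + (y/6 + y*V²/6) = ⅔ + y/6 + y*V²/6)
k(g) = 3 + g
(A(-2, -10) + k(2))² = ((⅔ + (⅙)*(-2) + (⅙)*(-2)*(-10)²) + (3 + 2))² = ((⅔ - ⅓ + (⅙)*(-2)*100) + 5)² = ((⅔ - ⅓ - 100/3) + 5)² = (-33 + 5)² = (-28)² = 784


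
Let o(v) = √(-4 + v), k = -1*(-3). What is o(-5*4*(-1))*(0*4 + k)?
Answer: 12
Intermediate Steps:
k = 3
o(-5*4*(-1))*(0*4 + k) = √(-4 - 5*4*(-1))*(0*4 + 3) = √(-4 - 20*(-1))*(0 + 3) = √(-4 + 20)*3 = √16*3 = 4*3 = 12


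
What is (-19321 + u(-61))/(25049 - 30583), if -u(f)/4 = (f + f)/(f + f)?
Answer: 19325/5534 ≈ 3.4921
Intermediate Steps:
u(f) = -4 (u(f) = -4*(f + f)/(f + f) = -4*2*f/(2*f) = -4*2*f*1/(2*f) = -4*1 = -4)
(-19321 + u(-61))/(25049 - 30583) = (-19321 - 4)/(25049 - 30583) = -19325/(-5534) = -19325*(-1/5534) = 19325/5534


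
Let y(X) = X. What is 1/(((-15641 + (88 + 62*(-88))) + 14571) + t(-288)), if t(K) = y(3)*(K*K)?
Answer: 1/242394 ≈ 4.1255e-6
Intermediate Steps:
t(K) = 3*K**2 (t(K) = 3*(K*K) = 3*K**2)
1/(((-15641 + (88 + 62*(-88))) + 14571) + t(-288)) = 1/(((-15641 + (88 + 62*(-88))) + 14571) + 3*(-288)**2) = 1/(((-15641 + (88 - 5456)) + 14571) + 3*82944) = 1/(((-15641 - 5368) + 14571) + 248832) = 1/((-21009 + 14571) + 248832) = 1/(-6438 + 248832) = 1/242394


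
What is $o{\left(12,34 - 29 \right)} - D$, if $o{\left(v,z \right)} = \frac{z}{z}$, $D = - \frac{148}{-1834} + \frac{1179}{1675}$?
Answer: $\frac{330882}{1535975} \approx 0.21542$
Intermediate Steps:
$D = \frac{1205093}{1535975}$ ($D = \left(-148\right) \left(- \frac{1}{1834}\right) + 1179 \cdot \frac{1}{1675} = \frac{74}{917} + \frac{1179}{1675} = \frac{1205093}{1535975} \approx 0.78458$)
$o{\left(v,z \right)} = 1$
$o{\left(12,34 - 29 \right)} - D = 1 - \frac{1205093}{1535975} = \frac{330882}{1535975}$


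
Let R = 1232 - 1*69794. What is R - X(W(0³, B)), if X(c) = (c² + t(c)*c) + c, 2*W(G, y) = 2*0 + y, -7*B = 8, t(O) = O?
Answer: -3359542/49 ≈ -68562.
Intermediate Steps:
B = -8/7 (B = -⅐*8 = -8/7 ≈ -1.1429)
R = -68562 (R = 1232 - 69794 = -68562)
W(G, y) = y/2 (W(G, y) = (2*0 + y)/2 = (0 + y)/2 = y/2)
X(c) = c + 2*c² (X(c) = (c² + c*c) + c = (c² + c²) + c = 2*c² + c = c + 2*c²)
R - X(W(0³, B)) = -68562 - (½)*(-8/7)*(1 + 2*((½)*(-8/7))) = -68562 - (-4)*(1 + 2*(-4/7))/7 = -68562 - (-4)*(1 - 8/7)/7 = -68562 - (-4)*(-1)/(7*7) = -68562 - 1*4/49 = -68562 - 4/49 = -3359542/49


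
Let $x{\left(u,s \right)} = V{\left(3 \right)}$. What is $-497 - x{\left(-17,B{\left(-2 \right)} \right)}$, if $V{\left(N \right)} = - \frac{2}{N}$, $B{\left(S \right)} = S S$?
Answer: $- \frac{1489}{3} \approx -496.33$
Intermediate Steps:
$B{\left(S \right)} = S^{2}$
$x{\left(u,s \right)} = - \frac{2}{3}$
$-497 - x{\left(-17,B{\left(-2 \right)} \right)} = -497 - - \frac{2}{3} = -497 + \frac{2}{3} = - \frac{1489}{3}$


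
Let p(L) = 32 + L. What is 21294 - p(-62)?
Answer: 21324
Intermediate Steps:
21294 - p(-62) = 21294 - (32 - 62) = 21294 - 1*(-30) = 21294 + 30 = 21324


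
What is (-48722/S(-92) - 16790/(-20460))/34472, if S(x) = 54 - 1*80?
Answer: 49864433/916886256 ≈ 0.054385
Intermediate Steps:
S(x) = -26 (S(x) = 54 - 80 = -26)
(-48722/S(-92) - 16790/(-20460))/34472 = (-48722/(-26) - 16790/(-20460))/34472 = (-48722*(-1/26) - 16790*(-1/20460))*(1/34472) = (24361/13 + 1679/2046)*(1/34472) = (49864433/26598)*(1/34472) = 49864433/916886256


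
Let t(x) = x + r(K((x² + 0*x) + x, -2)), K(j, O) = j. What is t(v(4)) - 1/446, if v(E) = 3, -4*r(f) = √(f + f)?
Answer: 1337/446 - √6/2 ≈ 1.7730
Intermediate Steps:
r(f) = -√2*√f/4 (r(f) = -√(f + f)/4 = -√2*√f/4)
t(x) = x - √2*√(x + x²)/4 (t(x) = x - √2*√((x² + 0*x) + x)/4 = x - √2*√((x² + 0) + x)/4 = x - √2*√(x² + x)/4 = x - √2*√(x + x²)/4)
t(v(4)) - 1/446 = (3 - √2*√(3*(1 + 3))/4) - 1/446 = (3 - √2*√(3*4)/4) - 1*1/446 = (3 - √2*√12/4) - 1/446 = (3 - √2*2*√3/4) - 1/446 = (3 - √6/2) - 1/446 = 1337/446 - √6/2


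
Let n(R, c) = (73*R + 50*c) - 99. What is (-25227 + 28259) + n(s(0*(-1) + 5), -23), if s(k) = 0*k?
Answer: 1783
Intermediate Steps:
s(k) = 0
n(R, c) = -99 + 50*c + 73*R (n(R, c) = (50*c + 73*R) - 99 = -99 + 50*c + 73*R)
(-25227 + 28259) + n(s(0*(-1) + 5), -23) = (-25227 + 28259) + (-99 + 50*(-23) + 73*0) = 3032 + (-99 - 1150 + 0) = 3032 - 1249 = 1783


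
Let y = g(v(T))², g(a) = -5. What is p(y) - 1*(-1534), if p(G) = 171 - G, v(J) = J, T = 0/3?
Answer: 1680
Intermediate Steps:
T = 0 (T = 0*(⅓) = 0)
y = 25 (y = (-5)² = 25)
p(y) - 1*(-1534) = (171 - 1*25) - 1*(-1534) = (171 - 25) + 1534 = 146 + 1534 = 1680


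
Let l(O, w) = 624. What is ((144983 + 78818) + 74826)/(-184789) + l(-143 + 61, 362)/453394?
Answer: -67640190851/41891111933 ≈ -1.6147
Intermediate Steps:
((144983 + 78818) + 74826)/(-184789) + l(-143 + 61, 362)/453394 = ((144983 + 78818) + 74826)/(-184789) + 624/453394 = (223801 + 74826)*(-1/184789) + 624*(1/453394) = 298627*(-1/184789) + 312/226697 = -298627/184789 + 312/226697 = -67640190851/41891111933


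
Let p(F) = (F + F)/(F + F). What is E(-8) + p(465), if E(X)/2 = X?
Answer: -15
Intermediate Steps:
E(X) = 2*X
p(F) = 1 (p(F) = (2*F)/((2*F)) = (2*F)*(1/(2*F)) = 1)
E(-8) + p(465) = 2*(-8) + 1 = -16 + 1 = -15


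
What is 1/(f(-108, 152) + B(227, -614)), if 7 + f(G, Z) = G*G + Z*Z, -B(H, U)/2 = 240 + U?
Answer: 1/35509 ≈ 2.8162e-5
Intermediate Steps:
B(H, U) = -480 - 2*U (B(H, U) = -2*(240 + U) = -480 - 2*U)
f(G, Z) = -7 + G² + Z² (f(G, Z) = -7 + (G*G + Z*Z) = -7 + (G² + Z²) = -7 + G² + Z²)
1/(f(-108, 152) + B(227, -614)) = 1/((-7 + (-108)² + 152²) + (-480 - 2*(-614))) = 1/((-7 + 11664 + 23104) + (-480 + 1228)) = 1/(34761 + 748) = 1/35509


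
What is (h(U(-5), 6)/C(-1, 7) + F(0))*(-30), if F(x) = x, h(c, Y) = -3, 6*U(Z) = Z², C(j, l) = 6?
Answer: 15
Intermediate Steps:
U(Z) = Z²/6
(h(U(-5), 6)/C(-1, 7) + F(0))*(-30) = (-3/6 + 0)*(-30) = (-3*⅙ + 0)*(-30) = (-½ + 0)*(-30) = -½*(-30) = 15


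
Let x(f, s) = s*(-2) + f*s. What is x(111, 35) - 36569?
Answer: -32754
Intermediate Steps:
x(f, s) = -2*s + f*s
x(111, 35) - 36569 = 35*(-2 + 111) - 36569 = 35*109 - 36569 = 3815 - 36569 = -32754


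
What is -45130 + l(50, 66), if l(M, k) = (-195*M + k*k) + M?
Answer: -50474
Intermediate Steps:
l(M, k) = k² - 194*M (l(M, k) = (-195*M + k²) + M = (k² - 195*M) + M = k² - 194*M)
-45130 + l(50, 66) = -45130 + (66² - 194*50) = -45130 + (4356 - 9700) = -45130 - 5344 = -50474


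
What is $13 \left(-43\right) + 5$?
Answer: $-554$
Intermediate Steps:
$13 \left(-43\right) + 5 = -559 + 5 = -554$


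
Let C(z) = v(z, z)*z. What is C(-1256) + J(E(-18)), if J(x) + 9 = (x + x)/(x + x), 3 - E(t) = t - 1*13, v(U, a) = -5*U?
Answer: -7887688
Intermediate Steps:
E(t) = 16 - t (E(t) = 3 - (t - 1*13) = 3 - (t - 13) = 3 - (-13 + t) = 3 + (13 - t) = 16 - t)
J(x) = -8 (J(x) = -9 + (x + x)/(x + x) = -9 + (2*x)/((2*x)) = -9 + (2*x)*(1/(2*x)) = -9 + 1 = -8)
C(z) = -5*z² (C(z) = (-5*z)*z = -5*z²)
C(-1256) + J(E(-18)) = -5*(-1256)² - 8 = -5*1577536 - 8 = -7887680 - 8 = -7887688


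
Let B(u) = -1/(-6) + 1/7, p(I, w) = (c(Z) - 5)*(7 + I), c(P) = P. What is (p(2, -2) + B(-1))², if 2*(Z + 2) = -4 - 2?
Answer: 14190289/1764 ≈ 8044.4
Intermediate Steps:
Z = -5 (Z = -2 + (-4 - 2)/2 = -2 + (½)*(-6) = -2 - 3 = -5)
p(I, w) = -70 - 10*I (p(I, w) = (-5 - 5)*(7 + I) = -10*(7 + I) = -70 - 10*I)
B(u) = 13/42 (B(u) = -1*(-⅙) + 1*(⅐) = ⅙ + ⅐ = 13/42)
(p(2, -2) + B(-1))² = ((-70 - 10*2) + 13/42)² = ((-70 - 20) + 13/42)² = (-90 + 13/42)² = (-3767/42)² = 14190289/1764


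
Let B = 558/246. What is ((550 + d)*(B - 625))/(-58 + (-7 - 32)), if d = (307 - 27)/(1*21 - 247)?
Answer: 1583239320/449401 ≈ 3523.0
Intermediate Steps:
B = 93/41 (B = 558*(1/246) = 93/41 ≈ 2.2683)
d = -140/113 (d = 280/(21 - 247) = 280/(-226) = 280*(-1/226) = -140/113 ≈ -1.2389)
((550 + d)*(B - 625))/(-58 + (-7 - 32)) = ((550 - 140/113)*(93/41 - 625))/(-58 + (-7 - 32)) = ((62010/113)*(-25532/41))/(-58 - 39) = -1583239320/4633/(-97) = -1/97*(-1583239320/4633) = 1583239320/449401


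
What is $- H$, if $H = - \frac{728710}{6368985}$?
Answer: $\frac{145742}{1273797} \approx 0.11442$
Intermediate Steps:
$H = - \frac{145742}{1273797}$ ($H = \left(-728710\right) \frac{1}{6368985} = - \frac{145742}{1273797} \approx -0.11442$)
$- H = \left(-1\right) \left(- \frac{145742}{1273797}\right) = \frac{145742}{1273797}$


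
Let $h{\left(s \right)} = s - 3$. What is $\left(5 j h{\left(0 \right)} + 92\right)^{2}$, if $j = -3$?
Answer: $18769$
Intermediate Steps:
$h{\left(s \right)} = -3 + s$ ($h{\left(s \right)} = s - 3 = -3 + s$)
$\left(5 j h{\left(0 \right)} + 92\right)^{2} = \left(5 \left(-3\right) \left(-3 + 0\right) + 92\right)^{2} = \left(\left(-15\right) \left(-3\right) + 92\right)^{2} = \left(45 + 92\right)^{2} = 137^{2} = 18769$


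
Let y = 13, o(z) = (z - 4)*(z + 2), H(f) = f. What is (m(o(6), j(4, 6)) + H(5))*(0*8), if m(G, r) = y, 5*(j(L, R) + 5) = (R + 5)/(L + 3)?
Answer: 0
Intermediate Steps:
j(L, R) = -5 + (5 + R)/(5*(3 + L)) (j(L, R) = -5 + ((R + 5)/(L + 3))/5 = -5 + ((5 + R)/(3 + L))/5 = -5 + (5 + R)/(5*(3 + L)))
o(z) = (-4 + z)*(2 + z)
m(G, r) = 13
(m(o(6), j(4, 6)) + H(5))*(0*8) = (13 + 5)*(0*8) = 18*0 = 0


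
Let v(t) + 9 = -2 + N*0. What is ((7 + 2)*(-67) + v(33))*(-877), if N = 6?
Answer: 538478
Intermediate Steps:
v(t) = -11 (v(t) = -9 + (-2 + 6*0) = -9 + (-2 + 0) = -9 - 2 = -11)
((7 + 2)*(-67) + v(33))*(-877) = ((7 + 2)*(-67) - 11)*(-877) = (9*(-67) - 11)*(-877) = (-603 - 11)*(-877) = -614*(-877) = 538478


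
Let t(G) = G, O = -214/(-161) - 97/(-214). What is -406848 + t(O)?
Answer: -14017479579/34454 ≈ -4.0685e+5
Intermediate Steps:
O = 61413/34454 (O = -214*(-1/161) - 97*(-1/214) = 214/161 + 97/214 = 61413/34454 ≈ 1.7825)
-406848 + t(O) = -406848 + 61413/34454 = -14017479579/34454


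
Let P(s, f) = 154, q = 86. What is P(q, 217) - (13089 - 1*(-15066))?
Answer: -28001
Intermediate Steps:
P(q, 217) - (13089 - 1*(-15066)) = 154 - (13089 - 1*(-15066)) = 154 - (13089 + 15066) = 154 - 1*28155 = 154 - 28155 = -28001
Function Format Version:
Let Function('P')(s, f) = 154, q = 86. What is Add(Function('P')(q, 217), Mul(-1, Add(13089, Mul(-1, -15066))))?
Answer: -28001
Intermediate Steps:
Add(Function('P')(q, 217), Mul(-1, Add(13089, Mul(-1, -15066)))) = Add(154, Mul(-1, Add(13089, Mul(-1, -15066)))) = Add(154, Mul(-1, Add(13089, 15066))) = Add(154, Mul(-1, 28155)) = Add(154, -28155) = -28001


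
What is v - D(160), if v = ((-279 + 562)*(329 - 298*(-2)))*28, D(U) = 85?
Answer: 7329615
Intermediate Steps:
v = 7329700 (v = (283*(329 + 596))*28 = (283*925)*28 = 261775*28 = 7329700)
v - D(160) = 7329700 - 1*85 = 7329700 - 85 = 7329615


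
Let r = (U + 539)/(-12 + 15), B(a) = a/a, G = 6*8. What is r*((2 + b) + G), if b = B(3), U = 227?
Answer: 13022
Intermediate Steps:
G = 48
B(a) = 1
b = 1
r = 766/3 (r = (227 + 539)/(-12 + 15) = 766/3 ≈ 255.33)
r*((2 + b) + G) = 766*((2 + 1) + 48)/3 = 766*(3 + 48)/3 = (766/3)*51 = 13022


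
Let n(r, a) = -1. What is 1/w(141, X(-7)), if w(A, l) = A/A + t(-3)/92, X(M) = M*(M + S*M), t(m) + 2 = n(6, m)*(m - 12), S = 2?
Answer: 92/105 ≈ 0.87619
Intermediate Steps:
t(m) = 10 - m (t(m) = -2 - (m - 12) = -2 - (-12 + m) = -2 + (12 - m) = 10 - m)
X(M) = 3*M² (X(M) = M*(M + 2*M) = M*(3*M) = 3*M²)
w(A, l) = 105/92 (w(A, l) = A/A + (10 - 1*(-3))/92 = 1 + (10 + 3)*(1/92) = 1 + 13*(1/92) = 1 + 13/92 = 105/92)
1/w(141, X(-7)) = 1/(105/92) = 92/105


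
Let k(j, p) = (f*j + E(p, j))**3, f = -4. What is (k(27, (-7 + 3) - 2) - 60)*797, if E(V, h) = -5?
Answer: -1150036729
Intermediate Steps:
k(j, p) = (-5 - 4*j)**3 (k(j, p) = (-4*j - 5)**3 = (-5 - 4*j)**3)
(k(27, (-7 + 3) - 2) - 60)*797 = (-(5 + 4*27)**3 - 60)*797 = (-(5 + 108)**3 - 60)*797 = (-1*113**3 - 60)*797 = (-1*1442897 - 60)*797 = (-1442897 - 60)*797 = -1442957*797 = -1150036729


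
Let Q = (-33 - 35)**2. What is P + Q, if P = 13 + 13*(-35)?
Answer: 4182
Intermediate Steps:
P = -442 (P = 13 - 455 = -442)
Q = 4624 (Q = (-68)**2 = 4624)
P + Q = -442 + 4624 = 4182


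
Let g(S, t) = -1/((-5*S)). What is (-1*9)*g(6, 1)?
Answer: -3/10 ≈ -0.30000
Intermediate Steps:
g(S, t) = 1/(5*S) (g(S, t) = -(-1)/(5*S) = 1/(5*S))
(-1*9)*g(6, 1) = (-1*9)*((⅕)/6) = -9/(5*6) = -9*1/30 = -3/10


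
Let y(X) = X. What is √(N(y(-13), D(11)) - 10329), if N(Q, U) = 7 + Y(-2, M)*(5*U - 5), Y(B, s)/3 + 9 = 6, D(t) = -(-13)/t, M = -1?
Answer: 4*I*√78122/11 ≈ 101.64*I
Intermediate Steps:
D(t) = 13/t
Y(B, s) = -9 (Y(B, s) = -27 + 3*6 = -27 + 18 = -9)
N(Q, U) = 52 - 45*U (N(Q, U) = 7 - 9*(5*U - 5) = 7 - 9*(-5 + 5*U) = 7 + (45 - 45*U) = 52 - 45*U)
√(N(y(-13), D(11)) - 10329) = √((52 - 585/11) - 10329) = √(-13/11 - 10329) = √(-113632/11) = 4*I*√78122/11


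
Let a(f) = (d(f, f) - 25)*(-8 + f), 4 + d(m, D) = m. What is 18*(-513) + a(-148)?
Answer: 18378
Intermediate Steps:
d(m, D) = -4 + m
a(f) = (-29 + f)*(-8 + f) (a(f) = ((-4 + f) - 25)*(-8 + f) = (-29 + f)*(-8 + f))
18*(-513) + a(-148) = 18*(-513) + (232 + (-148)² - 37*(-148)) = -9234 + (232 + 21904 + 5476) = -9234 + 27612 = 18378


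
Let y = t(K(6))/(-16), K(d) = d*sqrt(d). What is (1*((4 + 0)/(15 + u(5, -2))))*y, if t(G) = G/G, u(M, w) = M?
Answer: -1/80 ≈ -0.012500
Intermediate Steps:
K(d) = d**(3/2)
t(G) = 1
y = -1/16 (y = 1/(-16) = 1*(-1/16) = -1/16 ≈ -0.062500)
(1*((4 + 0)/(15 + u(5, -2))))*y = (1*((4 + 0)/(15 + 5)))*(-1/16) = (1*(4/20))*(-1/16) = (1*(4*(1/20)))*(-1/16) = (1*(1/5))*(-1/16) = (1/5)*(-1/16) = -1/80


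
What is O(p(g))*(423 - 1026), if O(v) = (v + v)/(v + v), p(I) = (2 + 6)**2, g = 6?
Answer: -603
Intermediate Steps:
p(I) = 64 (p(I) = 8**2 = 64)
O(v) = 1 (O(v) = (2*v)/((2*v)) = (2*v)*(1/(2*v)) = 1)
O(p(g))*(423 - 1026) = 1*(423 - 1026) = 1*(-603) = -603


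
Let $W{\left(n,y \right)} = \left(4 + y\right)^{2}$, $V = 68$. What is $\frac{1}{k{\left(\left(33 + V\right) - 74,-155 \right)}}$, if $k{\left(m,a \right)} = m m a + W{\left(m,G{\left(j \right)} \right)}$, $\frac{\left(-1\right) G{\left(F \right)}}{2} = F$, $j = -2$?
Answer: $- \frac{1}{112931} \approx -8.855 \cdot 10^{-6}$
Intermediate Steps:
$G{\left(F \right)} = - 2 F$
$k{\left(m,a \right)} = 64 + a m^{2}$ ($k{\left(m,a \right)} = m m a + \left(4 - -4\right)^{2} = m^{2} a + \left(4 + 4\right)^{2} = a m^{2} + 8^{2} = a m^{2} + 64 = 64 + a m^{2}$)
$\frac{1}{k{\left(\left(33 + V\right) - 74,-155 \right)}} = \frac{1}{64 - 155 \left(\left(33 + 68\right) - 74\right)^{2}} = \frac{1}{64 - 155 \left(101 - 74\right)^{2}} = \frac{1}{64 - 155 \cdot 27^{2}} = \frac{1}{64 - 112995} = \frac{1}{-112931} = - \frac{1}{112931}$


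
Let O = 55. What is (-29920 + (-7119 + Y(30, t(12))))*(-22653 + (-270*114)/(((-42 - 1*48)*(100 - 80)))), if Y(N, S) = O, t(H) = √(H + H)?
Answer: 4185830628/5 ≈ 8.3717e+8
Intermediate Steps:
t(H) = √2*√H (t(H) = √(2*H) = √2*√H)
Y(N, S) = 55
(-29920 + (-7119 + Y(30, t(12))))*(-22653 + (-270*114)/(((-42 - 1*48)*(100 - 80)))) = (-29920 + (-7119 + 55))*(-22653 + (-270*114)/(((-42 - 1*48)*(100 - 80)))) = (-29920 - 7064)*(-22653 - 30780*1/(20*(-42 - 48))) = -36984*(-22653 - 30780/((-90*20))) = -36984*(-22653 - 30780/(-1800)) = -36984*(-22653 - 30780*(-1/1800)) = -36984*(-22653 + 171/10) = -36984*(-226359/10) = 4185830628/5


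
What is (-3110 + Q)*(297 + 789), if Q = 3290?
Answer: 195480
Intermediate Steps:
(-3110 + Q)*(297 + 789) = (-3110 + 3290)*(297 + 789) = 180*1086 = 195480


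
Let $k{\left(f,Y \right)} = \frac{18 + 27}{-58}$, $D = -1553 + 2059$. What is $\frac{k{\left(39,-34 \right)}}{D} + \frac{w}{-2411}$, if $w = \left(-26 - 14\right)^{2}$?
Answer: $- \frac{47065295}{70758028} \approx -0.66516$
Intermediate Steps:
$D = 506$
$w = 1600$ ($w = \left(-40\right)^{2} = 1600$)
$k{\left(f,Y \right)} = - \frac{45}{58}$ ($k{\left(f,Y \right)} = 45 \left(- \frac{1}{58}\right) = - \frac{45}{58}$)
$\frac{k{\left(39,-34 \right)}}{D} + \frac{w}{-2411} = - \frac{45}{58 \cdot 506} + \frac{1600}{-2411} = \left(- \frac{45}{58}\right) \frac{1}{506} + 1600 \left(- \frac{1}{2411}\right) = - \frac{45}{29348} - \frac{1600}{2411} = - \frac{47065295}{70758028}$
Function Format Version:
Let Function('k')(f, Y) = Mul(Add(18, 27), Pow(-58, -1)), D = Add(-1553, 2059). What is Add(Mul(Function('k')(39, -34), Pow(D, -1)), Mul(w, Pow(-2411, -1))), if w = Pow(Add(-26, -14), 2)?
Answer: Rational(-47065295, 70758028) ≈ -0.66516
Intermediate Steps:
D = 506
w = 1600 (w = Pow(-40, 2) = 1600)
Function('k')(f, Y) = Rational(-45, 58) (Function('k')(f, Y) = Mul(45, Rational(-1, 58)) = Rational(-45, 58))
Add(Mul(Function('k')(39, -34), Pow(D, -1)), Mul(w, Pow(-2411, -1))) = Add(Mul(Rational(-45, 58), Pow(506, -1)), Mul(1600, Pow(-2411, -1))) = Add(Mul(Rational(-45, 58), Rational(1, 506)), Mul(1600, Rational(-1, 2411))) = Add(Rational(-45, 29348), Rational(-1600, 2411)) = Rational(-47065295, 70758028)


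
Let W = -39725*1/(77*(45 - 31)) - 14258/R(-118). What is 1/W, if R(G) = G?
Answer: 9086/763041 ≈ 0.011908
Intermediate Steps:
W = 763041/9086 (W = -39725*1/(77*(45 - 31)) - 14258/(-118) = -39725/(14*77) - 14258*(-1/118) = -39725/1078 + 7129/59 = -39725*1/1078 + 7129/59 = -5675/154 + 7129/59 = 763041/9086 ≈ 83.980)
1/W = 1/(763041/9086) = 9086/763041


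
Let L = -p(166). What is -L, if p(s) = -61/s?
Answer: -61/166 ≈ -0.36747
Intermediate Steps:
L = 61/166 (L = -(-61)/166 = -1*(-61/166) = 61/166 ≈ 0.36747)
-L = -1*61/166 = -61/166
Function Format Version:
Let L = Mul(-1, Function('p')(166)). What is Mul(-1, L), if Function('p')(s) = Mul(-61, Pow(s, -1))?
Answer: Rational(-61, 166) ≈ -0.36747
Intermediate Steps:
L = Rational(61, 166) (L = Mul(-1, Mul(-61, Pow(166, -1))) = Mul(-1, Mul(-61, Rational(1, 166))) = Mul(-1, Rational(-61, 166)) = Rational(61, 166) ≈ 0.36747)
Mul(-1, L) = Mul(-1, Rational(61, 166)) = Rational(-61, 166)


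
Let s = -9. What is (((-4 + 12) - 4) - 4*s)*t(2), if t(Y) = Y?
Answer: 80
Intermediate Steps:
(((-4 + 12) - 4) - 4*s)*t(2) = (((-4 + 12) - 4) - 4*(-9))*2 = ((8 - 4) + 36)*2 = (4 + 36)*2 = 40*2 = 80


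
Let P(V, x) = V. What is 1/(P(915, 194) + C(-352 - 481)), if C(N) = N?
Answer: 1/82 ≈ 0.012195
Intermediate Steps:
1/(P(915, 194) + C(-352 - 481)) = 1/(915 + (-352 - 481)) = 1/(915 - 833) = 1/82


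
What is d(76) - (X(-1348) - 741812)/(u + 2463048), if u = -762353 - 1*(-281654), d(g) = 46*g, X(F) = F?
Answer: 2310345088/660783 ≈ 3496.4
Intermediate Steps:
u = -480699 (u = -762353 + 281654 = -480699)
d(76) - (X(-1348) - 741812)/(u + 2463048) = 46*76 - (-1348 - 741812)/(-480699 + 2463048) = 3496 - (-743160)/1982349 = 3496 - 1*(-247720/660783) = 3496 + 247720/660783 = 2310345088/660783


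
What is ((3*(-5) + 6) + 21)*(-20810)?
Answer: -249720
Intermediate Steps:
((3*(-5) + 6) + 21)*(-20810) = ((-15 + 6) + 21)*(-20810) = (-9 + 21)*(-20810) = 12*(-20810) = -249720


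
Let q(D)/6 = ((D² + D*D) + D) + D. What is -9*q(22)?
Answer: -54648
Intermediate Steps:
q(D) = 12*D + 12*D² (q(D) = 6*(((D² + D*D) + D) + D) = 6*(((D² + D²) + D) + D) = 6*((2*D² + D) + D) = 6*((D + 2*D²) + D) = 6*(2*D + 2*D²) = 12*D + 12*D²)
-9*q(22) = -108*22*(1 + 22) = -108*22*23 = -9*6072 = -54648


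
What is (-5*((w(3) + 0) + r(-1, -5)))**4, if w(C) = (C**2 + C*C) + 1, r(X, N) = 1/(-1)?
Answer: 65610000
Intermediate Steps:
r(X, N) = -1
w(C) = 1 + 2*C**2 (w(C) = (C**2 + C**2) + 1 = 2*C**2 + 1 = 1 + 2*C**2)
(-5*((w(3) + 0) + r(-1, -5)))**4 = (-5*(((1 + 2*3**2) + 0) - 1))**4 = (-5*(((1 + 2*9) + 0) - 1))**4 = (-5*(((1 + 18) + 0) - 1))**4 = (-5*((19 + 0) - 1))**4 = (-5*(19 - 1))**4 = (-5*18)**4 = (-90)**4 = 65610000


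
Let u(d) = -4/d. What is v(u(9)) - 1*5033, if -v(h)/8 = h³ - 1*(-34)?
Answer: -3866833/729 ≈ -5304.3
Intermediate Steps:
v(h) = -272 - 8*h³ (v(h) = -8*(h³ - 1*(-34)) = -8*(h³ + 34) = -8*(34 + h³) = -272 - 8*h³)
v(u(9)) - 1*5033 = (-272 - 8*(-4/9)³) - 1*5033 = (-272 - 8*(-4*⅑)³) - 5033 = (-272 - 8*(-4/9)³) - 5033 = (-272 - 8*(-64/729)) - 5033 = (-272 + 512/729) - 5033 = -197776/729 - 5033 = -3866833/729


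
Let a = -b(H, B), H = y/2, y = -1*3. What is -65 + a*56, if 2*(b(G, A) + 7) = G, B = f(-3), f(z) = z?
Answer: 369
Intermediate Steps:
B = -3
y = -3
H = -3/2 ≈ -1.5000
b(G, A) = -7 + G/2
a = 31/4 (a = -(-7 + (½)*(-3/2)) = -(-7 - ¾) = -1*(-31/4) = 31/4 ≈ 7.7500)
-65 + a*56 = -65 + (31/4)*56 = -65 + 434 = 369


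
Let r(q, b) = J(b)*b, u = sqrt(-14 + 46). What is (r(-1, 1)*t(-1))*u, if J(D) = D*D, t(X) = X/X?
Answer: 4*sqrt(2) ≈ 5.6569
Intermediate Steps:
t(X) = 1
J(D) = D**2
u = 4*sqrt(2) (u = sqrt(32) = 4*sqrt(2) ≈ 5.6569)
r(q, b) = b**3 (r(q, b) = b**2*b = b**3)
(r(-1, 1)*t(-1))*u = (1**3*1)*(4*sqrt(2)) = (1*1)*(4*sqrt(2)) = 1*(4*sqrt(2)) = 4*sqrt(2)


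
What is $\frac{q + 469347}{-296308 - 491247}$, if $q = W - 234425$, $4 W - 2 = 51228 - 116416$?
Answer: $- \frac{437251}{1575110} \approx -0.2776$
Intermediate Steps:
$W = - \frac{32593}{2}$ ($W = \frac{1}{2} + \frac{51228 - 116416}{4} = \frac{1}{2} + \frac{1}{4} \left(-65188\right) = \frac{1}{2} - 16297 = - \frac{32593}{2} \approx -16297.0$)
$q = - \frac{501443}{2}$ ($q = - \frac{32593}{2} - 234425 = - \frac{501443}{2} \approx -2.5072 \cdot 10^{5}$)
$\frac{q + 469347}{-296308 - 491247} = \frac{- \frac{501443}{2} + 469347}{-296308 - 491247} = \frac{437251}{2 \left(-787555\right)} = \frac{437251}{2} \left(- \frac{1}{787555}\right) = - \frac{437251}{1575110}$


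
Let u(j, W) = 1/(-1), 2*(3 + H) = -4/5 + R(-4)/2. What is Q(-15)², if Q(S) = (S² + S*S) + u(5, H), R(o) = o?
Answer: 201601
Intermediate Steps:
H = -22/5 (H = -3 + (-4/5 - 4/2)/2 = -3 + (-4*⅕ - 4*½)/2 = -3 + (-⅘ - 2)/2 = -3 + (½)*(-14/5) = -3 - 7/5 = -22/5 ≈ -4.4000)
u(j, W) = -1
Q(S) = -1 + 2*S² (Q(S) = (S² + S*S) - 1 = (S² + S²) - 1 = 2*S² - 1 = -1 + 2*S²)
Q(-15)² = (-1 + 2*(-15)²)² = (-1 + 2*225)² = (-1 + 450)² = 449² = 201601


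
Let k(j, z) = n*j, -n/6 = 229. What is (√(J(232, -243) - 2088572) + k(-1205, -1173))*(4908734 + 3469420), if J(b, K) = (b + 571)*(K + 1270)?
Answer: 13871458233180 + 8378154*I*√1263891 ≈ 1.3871e+13 + 9.419e+9*I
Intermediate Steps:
n = -1374 (n = -6*229 = -1374)
J(b, K) = (571 + b)*(1270 + K)
k(j, z) = -1374*j
(√(J(232, -243) - 2088572) + k(-1205, -1173))*(4908734 + 3469420) = (√((725170 + 571*(-243) + 1270*232 - 243*232) - 2088572) - 1374*(-1205))*(4908734 + 3469420) = (√((725170 - 138753 + 294640 - 56376) - 2088572) + 1655670)*8378154 = (√(824681 - 2088572) + 1655670)*8378154 = (√(-1263891) + 1655670)*8378154 = (I*√1263891 + 1655670)*8378154 = (1655670 + I*√1263891)*8378154 = 13871458233180 + 8378154*I*√1263891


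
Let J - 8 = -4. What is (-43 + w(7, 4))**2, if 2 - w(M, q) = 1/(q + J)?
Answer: 108241/64 ≈ 1691.3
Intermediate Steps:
J = 4 (J = 8 - 4 = 4)
w(M, q) = 2 - 1/(4 + q) (w(M, q) = 2 - 1/(q + 4) = 2 - 1/(4 + q))
(-43 + w(7, 4))**2 = (-43 + (7 + 2*4)/(4 + 4))**2 = (-43 + (7 + 8)/8)**2 = (-43 + (1/8)*15)**2 = (-43 + 15/8)**2 = (-329/8)**2 = 108241/64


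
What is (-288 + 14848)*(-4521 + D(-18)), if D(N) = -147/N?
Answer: -197120560/3 ≈ -6.5707e+7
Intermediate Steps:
(-288 + 14848)*(-4521 + D(-18)) = (-288 + 14848)*(-4521 - 147/(-18)) = 14560*(-4521 - 147*(-1/18)) = 14560*(-4521 + 49/6) = 14560*(-27077/6) = -197120560/3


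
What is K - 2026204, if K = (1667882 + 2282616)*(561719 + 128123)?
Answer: 2725217415112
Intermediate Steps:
K = 2725219441316 (K = 3950498*689842 = 2725219441316)
K - 2026204 = 2725219441316 - 2026204 = 2725217415112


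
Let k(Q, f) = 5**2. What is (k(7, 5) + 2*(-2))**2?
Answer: 441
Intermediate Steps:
k(Q, f) = 25
(k(7, 5) + 2*(-2))**2 = (25 + 2*(-2))**2 = (25 - 4)**2 = 21**2 = 441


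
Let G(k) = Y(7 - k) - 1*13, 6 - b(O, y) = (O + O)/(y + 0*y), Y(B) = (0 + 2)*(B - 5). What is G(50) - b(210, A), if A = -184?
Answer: -5395/46 ≈ -117.28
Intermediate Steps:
Y(B) = -10 + 2*B (Y(B) = 2*(-5 + B) = -10 + 2*B)
b(O, y) = 6 - 2*O/y (b(O, y) = 6 - (O + O)/(y + 0*y) = 6 - 2*O/(y + 0) = 6 - 2*O/y)
G(k) = -9 - 2*k (G(k) = (-10 + 2*(7 - k)) - 1*13 = (-10 + (14 - 2*k)) - 13 = (4 - 2*k) - 13 = -9 - 2*k)
G(50) - b(210, A) = (-9 - 2*50) - (6 - 2*210/(-184)) = (-9 - 100) - (6 - 2*210*(-1/184)) = -109 - (6 + 105/46) = -109 - 1*381/46 = -109 - 381/46 = -5395/46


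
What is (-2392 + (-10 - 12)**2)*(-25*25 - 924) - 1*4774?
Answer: 2950718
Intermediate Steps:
(-2392 + (-10 - 12)**2)*(-25*25 - 924) - 1*4774 = (-2392 + (-22)**2)*(-625 - 924) - 4774 = (-2392 + 484)*(-1549) - 4774 = -1908*(-1549) - 4774 = 2955492 - 4774 = 2950718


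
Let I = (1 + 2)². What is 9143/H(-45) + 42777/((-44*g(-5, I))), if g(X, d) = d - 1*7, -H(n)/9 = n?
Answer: -16520101/35640 ≈ -463.53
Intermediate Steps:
H(n) = -9*n
I = 9 (I = 3² = 9)
g(X, d) = -7 + d (g(X, d) = d - 7 = -7 + d)
9143/H(-45) + 42777/((-44*g(-5, I))) = 9143/((-9*(-45))) + 42777/((-44*(-7 + 9))) = 9143/405 + 42777/((-44*2)) = 9143*(1/405) + 42777/(-88) = 9143/405 + 42777*(-1/88) = 9143/405 - 42777/88 = -16520101/35640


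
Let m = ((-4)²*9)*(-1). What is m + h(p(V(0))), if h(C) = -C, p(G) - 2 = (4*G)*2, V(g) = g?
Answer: -146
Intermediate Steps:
p(G) = 2 + 8*G (p(G) = 2 + (4*G)*2 = 2 + 8*G)
m = -144 (m = (16*9)*(-1) = 144*(-1) = -144)
m + h(p(V(0))) = -144 - (2 + 8*0) = -144 - (2 + 0) = -144 - 1*2 = -144 - 2 = -146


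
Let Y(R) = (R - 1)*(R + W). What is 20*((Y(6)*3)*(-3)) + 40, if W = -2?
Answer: -3560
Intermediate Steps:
Y(R) = (-1 + R)*(-2 + R) (Y(R) = (R - 1)*(R - 2) = (-1 + R)*(-2 + R))
20*((Y(6)*3)*(-3)) + 40 = 20*(((2 + 6² - 3*6)*3)*(-3)) + 40 = 20*(((2 + 36 - 18)*3)*(-3)) + 40 = 20*((20*3)*(-3)) + 40 = 20*(60*(-3)) + 40 = 20*(-180) + 40 = -3600 + 40 = -3560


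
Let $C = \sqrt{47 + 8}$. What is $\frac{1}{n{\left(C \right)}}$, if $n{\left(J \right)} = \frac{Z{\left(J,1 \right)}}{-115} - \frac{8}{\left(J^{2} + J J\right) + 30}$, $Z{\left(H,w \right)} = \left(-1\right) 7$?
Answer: $\frac{805}{3} \approx 268.33$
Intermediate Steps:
$Z{\left(H,w \right)} = -7$
$C = \sqrt{55} \approx 7.4162$
$n{\left(J \right)} = \frac{7}{115} - \frac{8}{30 + 2 J^{2}}$ ($n{\left(J \right)} = - \frac{7}{-115} - \frac{8}{\left(J^{2} + J J\right) + 30} = \left(-7\right) \left(- \frac{1}{115}\right) - \frac{8}{\left(J^{2} + J^{2}\right) + 30} = \frac{7}{115} - \frac{8}{2 J^{2} + 30} = \frac{7}{115} - \frac{8}{30 + 2 J^{2}}$)
$\frac{1}{n{\left(C \right)}} = \frac{1}{\frac{1}{115} \frac{1}{15 + \left(\sqrt{55}\right)^{2}} \left(-355 + 7 \left(\sqrt{55}\right)^{2}\right)} = \frac{1}{\frac{1}{115} \frac{1}{15 + 55} \left(-355 + 7 \cdot 55\right)} = \frac{1}{\frac{1}{115} \cdot \frac{1}{70} \left(-355 + 385\right)} = \frac{1}{\frac{1}{115} \cdot \frac{1}{70} \cdot 30} = \frac{1}{\frac{3}{805}} = \frac{805}{3}$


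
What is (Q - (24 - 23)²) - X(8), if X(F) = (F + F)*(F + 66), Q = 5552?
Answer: 4367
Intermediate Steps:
X(F) = 2*F*(66 + F) (X(F) = (2*F)*(66 + F) = 2*F*(66 + F))
(Q - (24 - 23)²) - X(8) = (5552 - (24 - 23)²) - 2*8*(66 + 8) = (5552 - 1*1²) - 2*8*74 = (5552 - 1*1) - 1*1184 = (5552 - 1) - 1184 = 5551 - 1184 = 4367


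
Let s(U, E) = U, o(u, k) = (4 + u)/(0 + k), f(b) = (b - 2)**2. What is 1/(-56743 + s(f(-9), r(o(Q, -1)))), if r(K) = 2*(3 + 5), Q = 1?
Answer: -1/56622 ≈ -1.7661e-5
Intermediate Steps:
f(b) = (-2 + b)**2
o(u, k) = (4 + u)/k
r(K) = 16 (r(K) = 2*8 = 16)
1/(-56743 + s(f(-9), r(o(Q, -1)))) = 1/(-56743 + (-2 - 9)**2) = 1/(-56743 + (-11)**2) = 1/(-56743 + 121) = 1/(-56622) = -1/56622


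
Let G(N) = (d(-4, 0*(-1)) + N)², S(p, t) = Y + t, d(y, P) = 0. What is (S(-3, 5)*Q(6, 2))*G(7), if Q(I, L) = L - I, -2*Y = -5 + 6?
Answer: -882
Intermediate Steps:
Y = -½ (Y = -(-5 + 6)/2 = -½*1 = -½ ≈ -0.50000)
S(p, t) = -½ + t
G(N) = N² (G(N) = (0 + N)² = N²)
(S(-3, 5)*Q(6, 2))*G(7) = ((-½ + 5)*(2 - 1*6))*7² = (9*(2 - 6)/2)*49 = ((9/2)*(-4))*49 = -18*49 = -882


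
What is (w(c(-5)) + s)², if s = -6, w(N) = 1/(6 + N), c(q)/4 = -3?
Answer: 1369/36 ≈ 38.028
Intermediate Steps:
c(q) = -12 (c(q) = 4*(-3) = -12)
(w(c(-5)) + s)² = (1/(6 - 12) - 6)² = (1/(-6) - 6)² = (-⅙ - 6)² = (-37/6)² = 1369/36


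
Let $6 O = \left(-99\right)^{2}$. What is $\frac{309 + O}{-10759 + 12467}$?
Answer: $\frac{555}{488} \approx 1.1373$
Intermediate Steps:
$O = \frac{3267}{2}$ ($O = \frac{\left(-99\right)^{2}}{6} = \frac{1}{6} \cdot 9801 = \frac{3267}{2} \approx 1633.5$)
$\frac{309 + O}{-10759 + 12467} = \frac{309 + \frac{3267}{2}}{-10759 + 12467} = \frac{3885}{2 \cdot 1708} = \frac{3885}{2} \cdot \frac{1}{1708} = \frac{555}{488}$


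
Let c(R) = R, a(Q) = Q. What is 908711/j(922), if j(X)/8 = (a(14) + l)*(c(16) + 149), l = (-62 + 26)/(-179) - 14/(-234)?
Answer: 6343711491/131413480 ≈ 48.273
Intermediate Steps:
l = 5465/20943 (l = -36*(-1/179) - 14*(-1/234) = 36/179 + 7/117 = 5465/20943 ≈ 0.26095)
j(X) = 131413480/6981 (j(X) = 8*((14 + 5465/20943)*(16 + 149)) = 8*((298667/20943)*165) = 8*(16426685/6981) = 131413480/6981)
908711/j(922) = 908711/(131413480/6981) = 908711*(6981/131413480) = 6343711491/131413480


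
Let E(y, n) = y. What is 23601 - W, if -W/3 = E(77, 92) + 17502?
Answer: 76338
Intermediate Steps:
W = -52737 (W = -3*(77 + 17502) = -3*17579 = -52737)
23601 - W = 23601 - 1*(-52737) = 23601 + 52737 = 76338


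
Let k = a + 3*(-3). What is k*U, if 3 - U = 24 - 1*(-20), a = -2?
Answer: 451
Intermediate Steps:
U = -41 (U = 3 - (24 - 1*(-20)) = 3 - (24 + 20) = 3 - 1*44 = 3 - 44 = -41)
k = -11 (k = -2 + 3*(-3) = -2 - 9 = -11)
k*U = -11*(-41) = 451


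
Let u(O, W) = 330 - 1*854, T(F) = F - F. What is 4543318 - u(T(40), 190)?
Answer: 4543842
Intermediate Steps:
T(F) = 0
u(O, W) = -524 (u(O, W) = 330 - 854 = -524)
4543318 - u(T(40), 190) = 4543318 - 1*(-524) = 4543318 + 524 = 4543842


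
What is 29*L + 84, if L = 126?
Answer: 3738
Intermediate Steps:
29*L + 84 = 29*126 + 84 = 3654 + 84 = 3738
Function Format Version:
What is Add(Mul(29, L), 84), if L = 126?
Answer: 3738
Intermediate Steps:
Add(Mul(29, L), 84) = Add(Mul(29, 126), 84) = Add(3654, 84) = 3738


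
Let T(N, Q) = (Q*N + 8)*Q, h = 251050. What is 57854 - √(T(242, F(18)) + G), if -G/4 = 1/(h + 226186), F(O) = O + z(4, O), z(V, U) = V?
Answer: 57854 - √1669779914951915/119309 ≈ 57512.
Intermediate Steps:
F(O) = 4 + O (F(O) = O + 4 = 4 + O)
G = -1/119309 (G = -4/(251050 + 226186) = -4/477236 = -4*1/477236 = -1/119309 ≈ -8.3816e-6)
T(N, Q) = Q*(8 + N*Q) (T(N, Q) = (N*Q + 8)*Q = (8 + N*Q)*Q = Q*(8 + N*Q))
57854 - √(T(242, F(18)) + G) = 57854 - √((4 + 18)*(8 + 242*(4 + 18)) - 1/119309) = 57854 - √(22*(8 + 242*22) - 1/119309) = 57854 - √(22*(8 + 5324) - 1/119309) = 57854 - √(22*5332 - 1/119309) = 57854 - √(117304 - 1/119309) = 57854 - √(13995422935/119309) = 57854 - √1669779914951915/119309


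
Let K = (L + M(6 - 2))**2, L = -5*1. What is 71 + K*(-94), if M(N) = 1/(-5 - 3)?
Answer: -76735/32 ≈ -2398.0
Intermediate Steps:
M(N) = -1/8 (M(N) = 1/(-8) = -1/8)
L = -5
K = 1681/64 (K = (-5 - 1/8)**2 = (-41/8)**2 = 1681/64 ≈ 26.266)
71 + K*(-94) = 71 + (1681/64)*(-94) = 71 - 79007/32 = -76735/32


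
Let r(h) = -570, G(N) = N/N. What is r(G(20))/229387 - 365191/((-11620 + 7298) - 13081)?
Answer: 4408428853/210106419 ≈ 20.982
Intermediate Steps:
G(N) = 1
r(G(20))/229387 - 365191/((-11620 + 7298) - 13081) = -570/229387 - 365191/((-11620 + 7298) - 13081) = -570*1/229387 - 365191/(-4322 - 13081) = -30/12073 - 365191/(-17403) = -30/12073 - 365191*(-1/17403) = -30/12073 + 365191/17403 = 4408428853/210106419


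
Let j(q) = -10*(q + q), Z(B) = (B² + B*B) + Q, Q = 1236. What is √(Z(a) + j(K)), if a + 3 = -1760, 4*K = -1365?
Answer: √6224399 ≈ 2494.9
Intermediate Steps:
K = -1365/4 (K = (¼)*(-1365) = -1365/4 ≈ -341.25)
a = -1763 (a = -3 - 1760 = -1763)
Z(B) = 1236 + 2*B² (Z(B) = (B² + B*B) + 1236 = (B² + B²) + 1236 = 2*B² + 1236 = 1236 + 2*B²)
j(q) = -20*q
√(Z(a) + j(K)) = √((1236 + 2*(-1763)²) - 20*(-1365/4)) = √((1236 + 2*3108169) + 6825) = √((1236 + 6216338) + 6825) = √(6217574 + 6825) = √6224399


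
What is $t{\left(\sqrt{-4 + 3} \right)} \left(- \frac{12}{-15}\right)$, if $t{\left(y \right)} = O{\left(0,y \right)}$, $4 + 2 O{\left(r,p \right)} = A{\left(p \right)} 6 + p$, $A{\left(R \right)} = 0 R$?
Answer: $- \frac{8}{5} + \frac{2 i}{5} \approx -1.6 + 0.4 i$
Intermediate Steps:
$A{\left(R \right)} = 0$
$O{\left(r,p \right)} = -2 + \frac{p}{2}$ ($O{\left(r,p \right)} = -2 + \frac{0 \cdot 6 + p}{2} = -2 + \frac{0 + p}{2} = -2 + \frac{p}{2}$)
$t{\left(y \right)} = -2 + \frac{y}{2}$
$t{\left(\sqrt{-4 + 3} \right)} \left(- \frac{12}{-15}\right) = \left(-2 + \frac{\sqrt{-4 + 3}}{2}\right) \left(- \frac{12}{-15}\right) = \left(-2 + \frac{\sqrt{-1}}{2}\right) \left(\left(-12\right) \left(- \frac{1}{15}\right)\right) = \left(-2 + \frac{i}{2}\right) \frac{4}{5} = - \frac{8}{5} + \frac{2 i}{5}$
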